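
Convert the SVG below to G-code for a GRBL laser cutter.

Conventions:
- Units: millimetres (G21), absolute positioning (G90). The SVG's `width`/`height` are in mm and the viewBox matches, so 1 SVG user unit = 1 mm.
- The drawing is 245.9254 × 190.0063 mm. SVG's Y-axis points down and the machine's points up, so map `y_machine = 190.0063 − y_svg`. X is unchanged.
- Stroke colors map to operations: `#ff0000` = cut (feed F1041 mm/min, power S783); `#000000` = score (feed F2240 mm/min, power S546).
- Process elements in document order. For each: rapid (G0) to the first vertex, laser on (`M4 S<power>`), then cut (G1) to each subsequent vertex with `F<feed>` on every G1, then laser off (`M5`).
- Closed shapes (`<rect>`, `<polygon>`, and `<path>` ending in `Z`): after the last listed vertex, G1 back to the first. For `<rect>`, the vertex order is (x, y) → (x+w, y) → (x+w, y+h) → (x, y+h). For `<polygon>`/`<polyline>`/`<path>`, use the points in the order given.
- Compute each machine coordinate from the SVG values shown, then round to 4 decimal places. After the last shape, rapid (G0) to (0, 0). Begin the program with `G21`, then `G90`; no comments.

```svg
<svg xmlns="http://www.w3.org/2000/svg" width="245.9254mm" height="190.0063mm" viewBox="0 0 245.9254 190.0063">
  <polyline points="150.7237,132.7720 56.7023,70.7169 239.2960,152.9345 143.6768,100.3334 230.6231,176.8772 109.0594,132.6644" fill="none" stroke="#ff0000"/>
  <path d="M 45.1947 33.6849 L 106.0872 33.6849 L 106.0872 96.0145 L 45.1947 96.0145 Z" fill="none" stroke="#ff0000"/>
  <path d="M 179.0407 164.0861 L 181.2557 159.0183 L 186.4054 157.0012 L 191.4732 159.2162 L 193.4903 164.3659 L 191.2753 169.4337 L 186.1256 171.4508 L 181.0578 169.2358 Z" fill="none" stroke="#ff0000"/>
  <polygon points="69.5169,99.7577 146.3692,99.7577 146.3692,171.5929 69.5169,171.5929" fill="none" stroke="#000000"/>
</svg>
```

1 u = 1 mm; y_m = 190.0063 − y.

[1] `<polyline>` open polyline, #ff0000→cut S783 F1041: (150.7237,57.2343) → (56.7023,119.2894) → (239.2960,37.0718) → (143.6768,89.6729) → (230.6231,13.1291) → (109.0594,57.3419)

[2] `<path>` rectangle, #ff0000→cut S783 F1041: (45.1947,156.3214) → (106.0872,156.3214) → (106.0872,93.9918) → (45.1947,93.9918) → (45.1947,156.3214) (closed)

[3] `<path>` regular polygon, #ff0000→cut S783 F1041: (179.0407,25.9202) → (181.2557,30.9880) → (186.4054,33.0051) → (191.4732,30.7901) → (193.4903,25.6404) → (191.2753,20.5726) → (186.1256,18.5555) → (181.0578,20.7705) → (179.0407,25.9202) (closed)

[4] `<polygon>` rectangle, #000000→score S546 F2240: (69.5169,90.2486) → (146.3692,90.2486) → (146.3692,18.4134) → (69.5169,18.4134) → (69.5169,90.2486) (closed)

G21
G90
G0 X150.7237 Y57.2343
M4 S783
G1 X56.7023 Y119.2894 F1041
G1 X239.2960 Y37.0718 F1041
G1 X143.6768 Y89.6729 F1041
G1 X230.6231 Y13.1291 F1041
G1 X109.0594 Y57.3419 F1041
M5
G0 X45.1947 Y156.3214
M4 S783
G1 X106.0872 Y156.3214 F1041
G1 X106.0872 Y93.9918 F1041
G1 X45.1947 Y93.9918 F1041
G1 X45.1947 Y156.3214 F1041
M5
G0 X179.0407 Y25.9202
M4 S783
G1 X181.2557 Y30.9880 F1041
G1 X186.4054 Y33.0051 F1041
G1 X191.4732 Y30.7901 F1041
G1 X193.4903 Y25.6404 F1041
G1 X191.2753 Y20.5726 F1041
G1 X186.1256 Y18.5555 F1041
G1 X181.0578 Y20.7705 F1041
G1 X179.0407 Y25.9202 F1041
M5
G0 X69.5169 Y90.2486
M4 S546
G1 X146.3692 Y90.2486 F2240
G1 X146.3692 Y18.4134 F2240
G1 X69.5169 Y18.4134 F2240
G1 X69.5169 Y90.2486 F2240
M5
G0 X0.0000 Y0.0000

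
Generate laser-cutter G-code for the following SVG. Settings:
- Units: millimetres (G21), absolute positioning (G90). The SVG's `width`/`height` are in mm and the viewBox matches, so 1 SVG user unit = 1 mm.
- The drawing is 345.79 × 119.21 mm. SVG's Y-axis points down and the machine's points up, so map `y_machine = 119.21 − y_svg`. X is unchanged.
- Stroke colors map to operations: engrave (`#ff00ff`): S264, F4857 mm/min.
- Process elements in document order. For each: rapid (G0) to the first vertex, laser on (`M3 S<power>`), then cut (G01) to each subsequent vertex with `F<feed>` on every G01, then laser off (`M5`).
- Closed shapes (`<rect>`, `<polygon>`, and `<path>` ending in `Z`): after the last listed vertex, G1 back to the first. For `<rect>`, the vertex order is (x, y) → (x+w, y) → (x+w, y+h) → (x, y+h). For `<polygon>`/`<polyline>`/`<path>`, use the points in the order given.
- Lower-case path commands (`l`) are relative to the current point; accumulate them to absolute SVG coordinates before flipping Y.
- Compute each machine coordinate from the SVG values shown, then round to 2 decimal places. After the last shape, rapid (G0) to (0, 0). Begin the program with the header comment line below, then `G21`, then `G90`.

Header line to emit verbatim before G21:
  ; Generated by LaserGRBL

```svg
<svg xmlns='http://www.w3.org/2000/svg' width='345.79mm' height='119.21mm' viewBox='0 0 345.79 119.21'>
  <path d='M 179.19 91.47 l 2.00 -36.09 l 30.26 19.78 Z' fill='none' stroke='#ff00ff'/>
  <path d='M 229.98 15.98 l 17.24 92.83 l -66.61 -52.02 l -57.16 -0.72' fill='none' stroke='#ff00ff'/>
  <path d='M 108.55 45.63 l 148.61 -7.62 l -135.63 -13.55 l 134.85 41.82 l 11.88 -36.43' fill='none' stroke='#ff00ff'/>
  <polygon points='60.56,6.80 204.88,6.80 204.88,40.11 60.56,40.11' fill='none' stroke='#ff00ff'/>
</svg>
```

1 u = 1 mm; y_m = 119.21 − y.

[1] `<path>` regular polygon, #ff00ff→engrave S264 F4857: (179.19,27.74) → (181.19,63.83) → (211.45,44.05) → (179.19,27.74) (closed)

[2] `<path>` open polyline, #ff00ff→engrave S264 F4857: (229.98,103.23) → (247.22,10.40) → (180.61,62.42) → (123.45,63.14)

[3] `<path>` open polyline, #ff00ff→engrave S264 F4857: (108.55,73.58) → (257.16,81.20) → (121.53,94.75) → (256.38,52.93) → (268.26,89.36)

[4] `<polygon>` rectangle, #ff00ff→engrave S264 F4857: (60.56,112.41) → (204.88,112.41) → (204.88,79.10) → (60.56,79.10) → (60.56,112.41) (closed)

; Generated by LaserGRBL
G21
G90
G0 X179.19 Y27.74
M3 S264
G01 X181.19 Y63.83 F4857
G01 X211.45 Y44.05 F4857
G01 X179.19 Y27.74 F4857
M5
G0 X229.98 Y103.23
M3 S264
G01 X247.22 Y10.40 F4857
G01 X180.61 Y62.42 F4857
G01 X123.45 Y63.14 F4857
M5
G0 X108.55 Y73.58
M3 S264
G01 X257.16 Y81.20 F4857
G01 X121.53 Y94.75 F4857
G01 X256.38 Y52.93 F4857
G01 X268.26 Y89.36 F4857
M5
G0 X60.56 Y112.41
M3 S264
G01 X204.88 Y112.41 F4857
G01 X204.88 Y79.10 F4857
G01 X60.56 Y79.10 F4857
G01 X60.56 Y112.41 F4857
M5
G0 X0.00 Y0.00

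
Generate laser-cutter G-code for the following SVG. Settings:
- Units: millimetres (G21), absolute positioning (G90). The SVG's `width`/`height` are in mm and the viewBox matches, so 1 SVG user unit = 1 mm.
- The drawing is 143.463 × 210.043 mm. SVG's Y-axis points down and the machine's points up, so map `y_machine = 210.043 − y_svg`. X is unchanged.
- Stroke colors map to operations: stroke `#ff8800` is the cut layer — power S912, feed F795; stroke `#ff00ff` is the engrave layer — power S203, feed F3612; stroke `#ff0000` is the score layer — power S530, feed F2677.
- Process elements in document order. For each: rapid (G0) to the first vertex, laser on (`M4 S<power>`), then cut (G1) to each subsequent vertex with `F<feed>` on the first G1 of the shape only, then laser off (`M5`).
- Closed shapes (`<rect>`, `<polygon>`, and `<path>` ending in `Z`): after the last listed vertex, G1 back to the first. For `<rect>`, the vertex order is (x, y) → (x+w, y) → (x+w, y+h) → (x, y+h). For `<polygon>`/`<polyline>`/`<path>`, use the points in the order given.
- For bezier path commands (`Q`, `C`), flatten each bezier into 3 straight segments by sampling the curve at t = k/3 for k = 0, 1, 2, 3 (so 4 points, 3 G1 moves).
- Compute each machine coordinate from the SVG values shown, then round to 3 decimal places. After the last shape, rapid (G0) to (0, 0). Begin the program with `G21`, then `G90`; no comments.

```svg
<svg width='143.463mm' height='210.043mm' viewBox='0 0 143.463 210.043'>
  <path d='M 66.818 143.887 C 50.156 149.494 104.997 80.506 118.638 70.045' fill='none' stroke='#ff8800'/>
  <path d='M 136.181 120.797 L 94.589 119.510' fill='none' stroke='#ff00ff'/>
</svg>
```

Since the viewBox matches the mm dimensions, user units are millimetres directly. The only transform is the Y-flip y_m = 210.043 − y_svg.

Shape 1 is a cubic bezier drawn with `<path>`. Its stroke #ff8800 means cut at S912, F795. After flipping Y the toolpath is (66.818,66.156) → (69.816,80.484) → (95.438,114.958) → (118.638,139.998).

Shape 2 is a line segment drawn with `<path>`. Its stroke #ff00ff means engrave at S203, F3612. After flipping Y the toolpath is (136.181,89.246) → (94.589,90.533).

G21
G90
G0 X66.818 Y66.156
M4 S912
G1 X69.816 Y80.484 F795
G1 X95.438 Y114.958
G1 X118.638 Y139.998
M5
G0 X136.181 Y89.246
M4 S203
G1 X94.589 Y90.533 F3612
M5
G0 X0.000 Y0.000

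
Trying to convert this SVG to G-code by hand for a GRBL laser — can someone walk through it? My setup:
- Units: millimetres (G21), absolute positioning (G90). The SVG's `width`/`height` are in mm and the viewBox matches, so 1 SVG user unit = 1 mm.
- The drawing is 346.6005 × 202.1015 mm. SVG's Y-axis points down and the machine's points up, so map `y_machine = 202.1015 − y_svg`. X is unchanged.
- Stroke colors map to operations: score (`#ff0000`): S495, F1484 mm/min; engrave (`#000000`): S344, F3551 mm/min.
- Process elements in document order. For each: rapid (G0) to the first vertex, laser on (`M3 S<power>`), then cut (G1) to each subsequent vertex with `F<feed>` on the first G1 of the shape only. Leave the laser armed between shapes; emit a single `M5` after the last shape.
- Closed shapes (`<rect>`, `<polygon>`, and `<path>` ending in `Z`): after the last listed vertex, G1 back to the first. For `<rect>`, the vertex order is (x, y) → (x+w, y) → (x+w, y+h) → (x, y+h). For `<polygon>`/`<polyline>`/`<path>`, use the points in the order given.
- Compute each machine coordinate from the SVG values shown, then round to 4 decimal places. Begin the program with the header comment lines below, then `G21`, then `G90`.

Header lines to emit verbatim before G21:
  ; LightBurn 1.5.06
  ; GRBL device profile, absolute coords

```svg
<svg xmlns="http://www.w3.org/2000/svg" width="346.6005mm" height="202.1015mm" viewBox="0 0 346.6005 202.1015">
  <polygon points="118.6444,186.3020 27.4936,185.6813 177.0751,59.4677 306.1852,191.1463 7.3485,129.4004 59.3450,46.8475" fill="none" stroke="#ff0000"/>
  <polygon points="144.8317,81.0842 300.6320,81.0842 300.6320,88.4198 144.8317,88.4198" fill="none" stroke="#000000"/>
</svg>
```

viewBox `0 0 346.6005 202.1015` with mm width/height → 1 unit = 1 mm. Flip: y_m = 202.1015 − y_svg.

**Shape 1** — `<polygon>` closed polygon, stroke `#ff0000` → score (S495, F1484). Machine vertices: (118.6444,15.7995) → (27.4936,16.4202) → (177.0751,142.6338) → (306.1852,10.9552) → (7.3485,72.7011) → (59.3450,155.2540) → (118.6444,15.7995). Closed: final G1 returns to the first vertex.

**Shape 2** — `<polygon>` rectangle, stroke `#000000` → engrave (S344, F3551). Machine vertices: (144.8317,121.0173) → (300.6320,121.0173) → (300.6320,113.6817) → (144.8317,113.6817) → (144.8317,121.0173). Closed: final G1 returns to the first vertex.

; LightBurn 1.5.06
; GRBL device profile, absolute coords
G21
G90
G0 X118.6444 Y15.7995
M3 S495
G1 X27.4936 Y16.4202 F1484
G1 X177.0751 Y142.6338
G1 X306.1852 Y10.9552
G1 X7.3485 Y72.7011
G1 X59.3450 Y155.2540
G1 X118.6444 Y15.7995
G0 X144.8317 Y121.0173
M3 S344
G1 X300.6320 Y121.0173 F3551
G1 X300.6320 Y113.6817
G1 X144.8317 Y113.6817
G1 X144.8317 Y121.0173
M5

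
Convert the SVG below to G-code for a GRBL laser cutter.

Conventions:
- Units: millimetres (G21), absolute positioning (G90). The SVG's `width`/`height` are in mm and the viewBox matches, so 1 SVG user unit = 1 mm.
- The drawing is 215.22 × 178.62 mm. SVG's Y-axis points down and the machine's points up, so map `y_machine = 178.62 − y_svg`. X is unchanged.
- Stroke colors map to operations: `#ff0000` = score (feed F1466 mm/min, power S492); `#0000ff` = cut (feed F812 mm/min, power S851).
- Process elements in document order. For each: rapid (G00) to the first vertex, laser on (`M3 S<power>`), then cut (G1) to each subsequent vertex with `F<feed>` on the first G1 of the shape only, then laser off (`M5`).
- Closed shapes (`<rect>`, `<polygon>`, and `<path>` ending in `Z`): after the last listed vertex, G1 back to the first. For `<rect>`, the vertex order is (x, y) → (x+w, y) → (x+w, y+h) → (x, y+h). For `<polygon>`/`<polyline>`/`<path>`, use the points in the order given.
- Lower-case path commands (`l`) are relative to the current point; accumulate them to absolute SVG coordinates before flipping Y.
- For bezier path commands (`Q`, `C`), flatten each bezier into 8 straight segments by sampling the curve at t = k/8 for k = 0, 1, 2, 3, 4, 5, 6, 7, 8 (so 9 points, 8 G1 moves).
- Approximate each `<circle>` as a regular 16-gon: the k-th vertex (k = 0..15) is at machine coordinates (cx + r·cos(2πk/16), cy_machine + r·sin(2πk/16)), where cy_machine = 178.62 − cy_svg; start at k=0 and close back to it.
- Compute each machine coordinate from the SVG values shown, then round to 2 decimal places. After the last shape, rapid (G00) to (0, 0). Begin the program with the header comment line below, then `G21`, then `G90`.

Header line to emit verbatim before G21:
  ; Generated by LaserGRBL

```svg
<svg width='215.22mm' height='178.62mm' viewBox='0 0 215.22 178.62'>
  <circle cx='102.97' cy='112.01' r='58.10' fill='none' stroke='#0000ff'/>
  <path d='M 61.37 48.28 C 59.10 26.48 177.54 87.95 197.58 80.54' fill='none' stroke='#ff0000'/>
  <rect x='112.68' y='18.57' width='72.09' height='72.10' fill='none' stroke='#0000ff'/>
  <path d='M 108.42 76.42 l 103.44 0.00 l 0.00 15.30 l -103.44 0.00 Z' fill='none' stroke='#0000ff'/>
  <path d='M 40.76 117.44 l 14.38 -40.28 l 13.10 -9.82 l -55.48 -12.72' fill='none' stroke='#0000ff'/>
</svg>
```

; Generated by LaserGRBL
G21
G90
G00 X161.07 Y66.61
M3 S851
G1 X156.65 Y88.84 F812
G1 X144.05 Y107.69
G1 X125.20 Y120.29
G1 X102.97 Y124.71
G1 X80.74 Y120.29
G1 X61.89 Y107.69
G1 X49.29 Y88.84
G1 X44.87 Y66.61
G1 X49.29 Y44.38
G1 X61.89 Y25.53
G1 X80.74 Y12.93
G1 X102.97 Y8.51
G1 X125.20 Y12.93
G1 X144.05 Y25.53
G1 X156.65 Y44.38
G1 X161.07 Y66.61
M5
G00 X61.37 Y130.34
M3 S492
G1 X65.75 Y134.91 F1466
G1 X78.88 Y133.45
G1 X98.19 Y127.76
G1 X121.11 Y119.61
G1 X145.08 Y110.78
G1 X167.52 Y103.06
G1 X185.88 Y98.23
G1 X197.58 Y98.08
M5
G00 X112.68 Y160.05
M3 S851
G1 X184.77 Y160.05 F812
G1 X184.77 Y87.95
G1 X112.68 Y87.95
G1 X112.68 Y160.05
M5
G00 X108.42 Y102.20
M3 S851
G1 X211.86 Y102.20 F812
G1 X211.86 Y86.90
G1 X108.42 Y86.90
G1 X108.42 Y102.20
M5
G00 X40.76 Y61.18
M3 S851
G1 X55.14 Y101.46 F812
G1 X68.24 Y111.28
G1 X12.76 Y124.00
M5
G00 X0.00 Y0.00

viewBox `0 0 215.22 178.62` with mm width/height → 1 unit = 1 mm. Flip: y_m = 178.62 − y_svg.

**Shape 1** — `<circle>` circle, stroke `#0000ff` → cut (S851, F812). Machine vertices: (161.07,66.61) → (156.65,88.84) → (144.05,107.69) → (125.20,120.29) → (102.97,124.71) → (80.74,120.29) → (61.89,107.69) → (49.29,88.84) → (44.87,66.61) → (49.29,44.38) → (61.89,25.53) → (80.74,12.93) → (102.97,8.51) → (125.20,12.93) → (144.05,25.53) → (156.65,44.38) → (161.07,66.61). Closed: final G1 returns to the first vertex.

**Shape 2** — `<path>` cubic bezier, stroke `#ff0000` → score (S492, F1466). Control points (SVG): P0=(61.37,48.28), P1=(59.10,26.48), P2=(177.54,87.95), P3=(197.58,80.54); sampled at t=k/8. Machine vertices: (61.37,130.34) → (65.75,134.91) → (78.88,133.45) → (98.19,127.76) → (121.11,119.61) → (145.08,110.78) → (167.52,103.06) → (185.88,98.23) → (197.58,98.08). Open path.

**Shape 3** — `<rect>` rectangle, stroke `#0000ff` → cut (S851, F812). Machine vertices: (112.68,160.05) → (184.77,160.05) → (184.77,87.95) → (112.68,87.95) → (112.68,160.05). Closed: final G1 returns to the first vertex.

**Shape 4** — `<path>` rectangle, stroke `#0000ff` → cut (S851, F812). Machine vertices: (108.42,102.20) → (211.86,102.20) → (211.86,86.90) → (108.42,86.90) → (108.42,102.20). Closed: final G1 returns to the first vertex.

**Shape 5** — `<path>` open polyline, stroke `#0000ff` → cut (S851, F812). Machine vertices: (40.76,61.18) → (55.14,101.46) → (68.24,111.28) → (12.76,124.00). Open path.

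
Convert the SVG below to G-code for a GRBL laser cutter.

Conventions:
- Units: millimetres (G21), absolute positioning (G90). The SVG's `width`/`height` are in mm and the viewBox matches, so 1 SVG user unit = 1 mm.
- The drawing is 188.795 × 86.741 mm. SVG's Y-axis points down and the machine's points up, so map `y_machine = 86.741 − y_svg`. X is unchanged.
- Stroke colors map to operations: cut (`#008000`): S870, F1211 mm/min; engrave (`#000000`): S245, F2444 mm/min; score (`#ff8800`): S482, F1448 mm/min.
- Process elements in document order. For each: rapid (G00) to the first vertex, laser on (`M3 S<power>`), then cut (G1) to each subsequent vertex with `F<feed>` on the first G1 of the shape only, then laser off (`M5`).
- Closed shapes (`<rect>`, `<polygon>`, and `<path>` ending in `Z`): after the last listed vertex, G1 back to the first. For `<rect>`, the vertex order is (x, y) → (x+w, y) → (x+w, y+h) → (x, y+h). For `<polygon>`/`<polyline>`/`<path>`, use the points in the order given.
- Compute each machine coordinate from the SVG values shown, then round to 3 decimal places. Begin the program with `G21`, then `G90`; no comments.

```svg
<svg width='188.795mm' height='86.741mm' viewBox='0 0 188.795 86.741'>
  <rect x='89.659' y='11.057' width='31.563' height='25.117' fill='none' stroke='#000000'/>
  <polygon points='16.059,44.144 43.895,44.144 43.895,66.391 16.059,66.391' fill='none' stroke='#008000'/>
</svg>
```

G21
G90
G00 X89.659 Y75.684
M3 S245
G1 X121.222 Y75.684 F2444
G1 X121.222 Y50.567
G1 X89.659 Y50.567
G1 X89.659 Y75.684
M5
G00 X16.059 Y42.597
M3 S870
G1 X43.895 Y42.597 F1211
G1 X43.895 Y20.350
G1 X16.059 Y20.350
G1 X16.059 Y42.597
M5

Since the viewBox matches the mm dimensions, user units are millimetres directly. The only transform is the Y-flip y_m = 86.741 − y_svg.

Shape 1 is a rectangle drawn with `<rect>`. Its stroke #000000 means engrave at S245, F2444. After flipping Y the toolpath is (89.659,75.684) → (121.222,75.684) → (121.222,50.567) → (89.659,50.567) → (89.659,75.684), returning to the start.

Shape 2 is a rectangle drawn with `<polygon>`. Its stroke #008000 means cut at S870, F1211. After flipping Y the toolpath is (16.059,42.597) → (43.895,42.597) → (43.895,20.350) → (16.059,20.350) → (16.059,42.597), returning to the start.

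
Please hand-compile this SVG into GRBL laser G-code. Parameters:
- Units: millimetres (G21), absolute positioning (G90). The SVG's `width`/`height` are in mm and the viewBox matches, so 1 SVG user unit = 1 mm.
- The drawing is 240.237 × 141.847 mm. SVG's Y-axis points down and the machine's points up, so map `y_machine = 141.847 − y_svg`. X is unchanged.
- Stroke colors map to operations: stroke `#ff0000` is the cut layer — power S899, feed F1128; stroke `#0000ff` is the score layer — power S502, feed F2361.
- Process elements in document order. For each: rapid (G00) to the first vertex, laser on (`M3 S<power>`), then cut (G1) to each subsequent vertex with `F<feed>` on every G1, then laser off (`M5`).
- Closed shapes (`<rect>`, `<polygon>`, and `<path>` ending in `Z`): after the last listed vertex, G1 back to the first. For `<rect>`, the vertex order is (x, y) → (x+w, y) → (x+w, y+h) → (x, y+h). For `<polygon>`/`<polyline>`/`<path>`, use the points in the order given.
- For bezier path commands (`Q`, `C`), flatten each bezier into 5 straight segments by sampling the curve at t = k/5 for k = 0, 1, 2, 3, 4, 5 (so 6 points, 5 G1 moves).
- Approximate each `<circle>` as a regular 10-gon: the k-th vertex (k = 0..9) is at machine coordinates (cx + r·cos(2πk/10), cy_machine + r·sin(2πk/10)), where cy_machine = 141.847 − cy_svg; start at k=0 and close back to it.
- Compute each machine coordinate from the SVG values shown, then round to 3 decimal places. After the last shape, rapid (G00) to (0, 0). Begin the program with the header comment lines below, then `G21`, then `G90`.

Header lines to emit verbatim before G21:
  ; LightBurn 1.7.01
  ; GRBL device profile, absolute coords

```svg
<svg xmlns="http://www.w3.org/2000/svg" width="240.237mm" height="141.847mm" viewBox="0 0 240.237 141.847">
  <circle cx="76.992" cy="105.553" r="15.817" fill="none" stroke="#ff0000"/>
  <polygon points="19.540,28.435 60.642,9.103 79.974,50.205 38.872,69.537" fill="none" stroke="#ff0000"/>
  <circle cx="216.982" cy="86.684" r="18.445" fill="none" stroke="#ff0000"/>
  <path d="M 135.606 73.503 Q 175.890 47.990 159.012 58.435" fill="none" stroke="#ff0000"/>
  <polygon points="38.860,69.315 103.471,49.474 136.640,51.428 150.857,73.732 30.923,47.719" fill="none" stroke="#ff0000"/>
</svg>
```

Since the viewBox matches the mm dimensions, user units are millimetres directly. The only transform is the Y-flip y_m = 141.847 − y_svg.

Shape 1 is a circle drawn with `<circle>`. Its stroke #ff0000 means cut at S899, F1128. After flipping Y the toolpath is (92.809,36.294) → (89.788,45.591) → (81.880,51.337) → (72.104,51.337) → (64.196,45.591) → (61.175,36.294) → (64.196,26.997) → (72.104,21.251) → (81.880,21.251) → (89.788,26.997) → (92.809,36.294), returning to the start.

Shape 2 is a regular polygon drawn with `<polygon>`. Its stroke #ff0000 means cut at S899, F1128. After flipping Y the toolpath is (19.540,113.412) → (60.642,132.744) → (79.974,91.642) → (38.872,72.310) → (19.540,113.412), returning to the start.

Shape 3 is a circle drawn with `<circle>`. Its stroke #ff0000 means cut at S899, F1128. After flipping Y the toolpath is (235.427,55.163) → (231.904,66.005) → (222.682,72.705) → (211.282,72.705) → (202.060,66.005) → (198.537,55.163) → (202.060,44.321) → (211.282,37.621) → (222.682,37.621) → (231.904,44.321) → (235.427,55.163), returning to the start.

Shape 4 is a quadratic bezier drawn with `<path>`. Its stroke #ff0000 means cut at S899, F1128. After flipping Y the toolpath is (135.606,68.344) → (149.433,77.111) → (158.687,83.001) → (163.368,86.015) → (163.477,86.152) → (159.012,83.412).

Shape 5 is a closed polygon drawn with `<polygon>`. Its stroke #ff0000 means cut at S899, F1128. After flipping Y the toolpath is (38.860,72.532) → (103.471,92.373) → (136.640,90.419) → (150.857,68.115) → (30.923,94.128) → (38.860,72.532), returning to the start.

; LightBurn 1.7.01
; GRBL device profile, absolute coords
G21
G90
G00 X92.809 Y36.294
M3 S899
G1 X89.788 Y45.591 F1128
G1 X81.880 Y51.337 F1128
G1 X72.104 Y51.337 F1128
G1 X64.196 Y45.591 F1128
G1 X61.175 Y36.294 F1128
G1 X64.196 Y26.997 F1128
G1 X72.104 Y21.251 F1128
G1 X81.880 Y21.251 F1128
G1 X89.788 Y26.997 F1128
G1 X92.809 Y36.294 F1128
M5
G00 X19.540 Y113.412
M3 S899
G1 X60.642 Y132.744 F1128
G1 X79.974 Y91.642 F1128
G1 X38.872 Y72.310 F1128
G1 X19.540 Y113.412 F1128
M5
G00 X235.427 Y55.163
M3 S899
G1 X231.904 Y66.005 F1128
G1 X222.682 Y72.705 F1128
G1 X211.282 Y72.705 F1128
G1 X202.060 Y66.005 F1128
G1 X198.537 Y55.163 F1128
G1 X202.060 Y44.321 F1128
G1 X211.282 Y37.621 F1128
G1 X222.682 Y37.621 F1128
G1 X231.904 Y44.321 F1128
G1 X235.427 Y55.163 F1128
M5
G00 X135.606 Y68.344
M3 S899
G1 X149.433 Y77.111 F1128
G1 X158.687 Y83.001 F1128
G1 X163.368 Y86.015 F1128
G1 X163.477 Y86.152 F1128
G1 X159.012 Y83.412 F1128
M5
G00 X38.860 Y72.532
M3 S899
G1 X103.471 Y92.373 F1128
G1 X136.640 Y90.419 F1128
G1 X150.857 Y68.115 F1128
G1 X30.923 Y94.128 F1128
G1 X38.860 Y72.532 F1128
M5
G00 X0.000 Y0.000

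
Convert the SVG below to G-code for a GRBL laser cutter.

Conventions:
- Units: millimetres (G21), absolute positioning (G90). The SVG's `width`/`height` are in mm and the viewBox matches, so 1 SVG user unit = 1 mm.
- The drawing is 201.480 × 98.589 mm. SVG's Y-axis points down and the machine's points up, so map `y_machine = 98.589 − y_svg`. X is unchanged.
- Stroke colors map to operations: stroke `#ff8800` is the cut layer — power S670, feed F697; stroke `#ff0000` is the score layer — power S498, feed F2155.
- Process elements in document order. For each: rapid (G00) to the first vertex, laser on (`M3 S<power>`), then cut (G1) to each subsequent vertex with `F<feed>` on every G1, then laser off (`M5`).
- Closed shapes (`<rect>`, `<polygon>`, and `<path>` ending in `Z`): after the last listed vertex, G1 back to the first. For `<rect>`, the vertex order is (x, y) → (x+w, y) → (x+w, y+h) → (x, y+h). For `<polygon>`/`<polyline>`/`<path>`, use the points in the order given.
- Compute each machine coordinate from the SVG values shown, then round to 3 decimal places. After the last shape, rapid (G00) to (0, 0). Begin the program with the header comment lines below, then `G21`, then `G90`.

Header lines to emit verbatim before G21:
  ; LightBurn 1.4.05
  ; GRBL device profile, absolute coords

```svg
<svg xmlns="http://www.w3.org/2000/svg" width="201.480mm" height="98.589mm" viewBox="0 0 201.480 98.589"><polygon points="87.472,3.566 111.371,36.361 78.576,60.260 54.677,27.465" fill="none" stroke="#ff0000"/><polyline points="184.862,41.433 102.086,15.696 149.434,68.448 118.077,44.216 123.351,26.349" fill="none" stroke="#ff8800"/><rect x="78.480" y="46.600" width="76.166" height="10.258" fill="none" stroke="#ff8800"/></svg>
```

1 u = 1 mm; y_m = 98.589 − y.

[1] `<polygon>` regular polygon, #ff0000→score S498 F2155: (87.472,95.023) → (111.371,62.228) → (78.576,38.329) → (54.677,71.124) → (87.472,95.023) (closed)

[2] `<polyline>` open polyline, #ff8800→cut S670 F697: (184.862,57.156) → (102.086,82.893) → (149.434,30.141) → (118.077,54.373) → (123.351,72.240)

[3] `<rect>` rectangle, #ff8800→cut S670 F697: (78.480,51.989) → (154.646,51.989) → (154.646,41.731) → (78.480,41.731) → (78.480,51.989) (closed)

; LightBurn 1.4.05
; GRBL device profile, absolute coords
G21
G90
G00 X87.472 Y95.023
M3 S498
G1 X111.371 Y62.228 F2155
G1 X78.576 Y38.329 F2155
G1 X54.677 Y71.124 F2155
G1 X87.472 Y95.023 F2155
M5
G00 X184.862 Y57.156
M3 S670
G1 X102.086 Y82.893 F697
G1 X149.434 Y30.141 F697
G1 X118.077 Y54.373 F697
G1 X123.351 Y72.240 F697
M5
G00 X78.480 Y51.989
M3 S670
G1 X154.646 Y51.989 F697
G1 X154.646 Y41.731 F697
G1 X78.480 Y41.731 F697
G1 X78.480 Y51.989 F697
M5
G00 X0.000 Y0.000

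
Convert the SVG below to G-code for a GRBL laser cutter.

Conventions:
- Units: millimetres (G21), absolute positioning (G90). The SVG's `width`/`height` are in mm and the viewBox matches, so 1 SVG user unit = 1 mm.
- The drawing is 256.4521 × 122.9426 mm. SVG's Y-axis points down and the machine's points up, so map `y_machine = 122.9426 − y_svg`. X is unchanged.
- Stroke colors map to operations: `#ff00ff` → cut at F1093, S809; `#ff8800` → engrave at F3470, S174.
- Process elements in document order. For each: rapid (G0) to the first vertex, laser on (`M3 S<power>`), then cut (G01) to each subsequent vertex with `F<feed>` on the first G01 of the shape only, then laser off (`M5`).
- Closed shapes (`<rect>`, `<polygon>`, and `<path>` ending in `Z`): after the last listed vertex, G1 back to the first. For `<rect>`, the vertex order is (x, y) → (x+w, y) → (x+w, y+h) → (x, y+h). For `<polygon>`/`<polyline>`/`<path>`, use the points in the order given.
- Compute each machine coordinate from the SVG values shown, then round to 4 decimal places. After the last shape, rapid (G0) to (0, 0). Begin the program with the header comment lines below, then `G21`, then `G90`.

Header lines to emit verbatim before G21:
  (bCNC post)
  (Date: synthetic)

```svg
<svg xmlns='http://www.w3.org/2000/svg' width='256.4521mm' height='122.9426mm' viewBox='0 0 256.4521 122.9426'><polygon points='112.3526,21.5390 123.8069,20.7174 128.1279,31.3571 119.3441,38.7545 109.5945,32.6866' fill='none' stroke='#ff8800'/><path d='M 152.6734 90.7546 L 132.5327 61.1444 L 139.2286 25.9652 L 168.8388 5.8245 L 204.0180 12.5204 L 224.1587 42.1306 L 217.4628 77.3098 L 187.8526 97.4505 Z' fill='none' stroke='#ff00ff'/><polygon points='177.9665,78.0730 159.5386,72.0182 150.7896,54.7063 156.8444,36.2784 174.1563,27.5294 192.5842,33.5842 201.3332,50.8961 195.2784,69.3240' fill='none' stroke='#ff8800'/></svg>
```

(bCNC post)
(Date: synthetic)
G21
G90
G0 X112.3526 Y101.4036
M3 S174
G01 X123.8069 Y102.2252 F3470
G01 X128.1279 Y91.5855
G01 X119.3441 Y84.1881
G01 X109.5945 Y90.2560
G01 X112.3526 Y101.4036
M5
G0 X152.6734 Y32.1880
M3 S809
G01 X132.5327 Y61.7982 F1093
G01 X139.2286 Y96.9774
G01 X168.8388 Y117.1181
G01 X204.0180 Y110.4222
G01 X224.1587 Y80.8120
G01 X217.4628 Y45.6328
G01 X187.8526 Y25.4921
G01 X152.6734 Y32.1880
M5
G0 X177.9665 Y44.8696
M3 S174
G01 X159.5386 Y50.9244 F3470
G01 X150.7896 Y68.2363
G01 X156.8444 Y86.6642
G01 X174.1563 Y95.4132
G01 X192.5842 Y89.3584
G01 X201.3332 Y72.0465
G01 X195.2784 Y53.6186
G01 X177.9665 Y44.8696
M5
G0 X0.0000 Y0.0000

Since the viewBox matches the mm dimensions, user units are millimetres directly. The only transform is the Y-flip y_m = 122.9426 − y_svg.

Shape 1 is a regular polygon drawn with `<polygon>`. Its stroke #ff8800 means engrave at S174, F3470. After flipping Y the toolpath is (112.3526,101.4036) → (123.8069,102.2252) → (128.1279,91.5855) → (119.3441,84.1881) → (109.5945,90.2560) → (112.3526,101.4036), returning to the start.

Shape 2 is a regular polygon drawn with `<path>`. Its stroke #ff00ff means cut at S809, F1093. After flipping Y the toolpath is (152.6734,32.1880) → (132.5327,61.7982) → (139.2286,96.9774) → (168.8388,117.1181) → (204.0180,110.4222) → (224.1587,80.8120) → (217.4628,45.6328) → (187.8526,25.4921) → (152.6734,32.1880), returning to the start.

Shape 3 is a regular polygon drawn with `<polygon>`. Its stroke #ff8800 means engrave at S174, F3470. After flipping Y the toolpath is (177.9665,44.8696) → (159.5386,50.9244) → (150.7896,68.2363) → (156.8444,86.6642) → (174.1563,95.4132) → (192.5842,89.3584) → (201.3332,72.0465) → (195.2784,53.6186) → (177.9665,44.8696), returning to the start.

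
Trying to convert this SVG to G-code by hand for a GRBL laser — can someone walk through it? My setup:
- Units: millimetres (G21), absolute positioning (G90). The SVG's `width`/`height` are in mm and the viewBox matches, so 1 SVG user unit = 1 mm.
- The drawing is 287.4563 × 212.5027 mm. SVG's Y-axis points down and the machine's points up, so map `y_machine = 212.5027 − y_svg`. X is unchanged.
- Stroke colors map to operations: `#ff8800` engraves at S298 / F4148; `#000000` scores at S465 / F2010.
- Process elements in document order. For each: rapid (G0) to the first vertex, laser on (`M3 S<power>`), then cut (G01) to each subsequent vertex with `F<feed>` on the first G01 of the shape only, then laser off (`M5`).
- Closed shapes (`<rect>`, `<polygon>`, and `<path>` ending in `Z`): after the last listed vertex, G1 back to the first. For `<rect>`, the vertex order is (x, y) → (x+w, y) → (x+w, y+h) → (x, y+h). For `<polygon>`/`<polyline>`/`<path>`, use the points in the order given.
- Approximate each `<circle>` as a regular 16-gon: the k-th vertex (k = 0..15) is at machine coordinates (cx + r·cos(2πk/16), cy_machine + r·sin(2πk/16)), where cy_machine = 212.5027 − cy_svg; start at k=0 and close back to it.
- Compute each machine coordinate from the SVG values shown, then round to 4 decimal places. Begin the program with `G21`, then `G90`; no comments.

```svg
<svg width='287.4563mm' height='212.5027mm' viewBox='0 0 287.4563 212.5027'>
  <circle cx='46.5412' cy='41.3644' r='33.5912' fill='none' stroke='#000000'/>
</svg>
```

G21
G90
G0 X80.1324 Y171.1383
M3 S465
G01 X77.5754 Y183.9931 F2010
G01 X70.2938 Y194.8909
G01 X59.3960 Y202.1725
G01 X46.5412 Y204.7295
G01 X33.6864 Y202.1725
G01 X22.7886 Y194.8909
G01 X15.5070 Y183.9931
G01 X12.9500 Y171.1383
G01 X15.5070 Y158.2835
G01 X22.7886 Y147.3857
G01 X33.6864 Y140.1041
G01 X46.5412 Y137.5471
G01 X59.3960 Y140.1041
G01 X70.2938 Y147.3857
G01 X77.5754 Y158.2835
G01 X80.1324 Y171.1383
M5

1 u = 1 mm; y_m = 212.5027 − y.

[1] `<circle>` circle, #000000→score S465 F2010: (80.1324,171.1383) → (77.5754,183.9931) → (70.2938,194.8909) → (59.3960,202.1725) → (46.5412,204.7295) → (33.6864,202.1725) → (22.7886,194.8909) → (15.5070,183.9931) → (12.9500,171.1383) → (15.5070,158.2835) → (22.7886,147.3857) → (33.6864,140.1041) → (46.5412,137.5471) → (59.3960,140.1041) → (70.2938,147.3857) → (77.5754,158.2835) → (80.1324,171.1383) (closed)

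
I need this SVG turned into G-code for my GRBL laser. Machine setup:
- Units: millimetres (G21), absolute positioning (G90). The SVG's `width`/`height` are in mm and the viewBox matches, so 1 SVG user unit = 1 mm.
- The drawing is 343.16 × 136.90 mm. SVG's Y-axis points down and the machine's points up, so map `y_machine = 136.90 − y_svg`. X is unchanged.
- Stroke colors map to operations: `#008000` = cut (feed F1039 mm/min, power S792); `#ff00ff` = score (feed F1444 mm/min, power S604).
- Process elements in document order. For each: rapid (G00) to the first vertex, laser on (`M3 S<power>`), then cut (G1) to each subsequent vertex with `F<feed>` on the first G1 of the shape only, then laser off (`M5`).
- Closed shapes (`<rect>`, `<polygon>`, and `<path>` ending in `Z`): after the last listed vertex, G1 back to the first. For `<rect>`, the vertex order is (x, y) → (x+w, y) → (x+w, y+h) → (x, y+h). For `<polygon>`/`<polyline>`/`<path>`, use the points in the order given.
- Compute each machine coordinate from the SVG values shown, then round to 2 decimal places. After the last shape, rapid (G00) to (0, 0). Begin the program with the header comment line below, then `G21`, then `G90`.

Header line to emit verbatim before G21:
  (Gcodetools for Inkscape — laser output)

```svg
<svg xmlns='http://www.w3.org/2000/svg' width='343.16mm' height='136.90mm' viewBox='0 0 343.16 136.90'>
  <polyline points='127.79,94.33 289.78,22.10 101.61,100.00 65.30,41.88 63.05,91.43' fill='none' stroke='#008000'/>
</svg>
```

(Gcodetools for Inkscape — laser output)
G21
G90
G00 X127.79 Y42.57
M3 S792
G1 X289.78 Y114.80 F1039
G1 X101.61 Y36.90
G1 X65.30 Y95.02
G1 X63.05 Y45.47
M5
G00 X0.00 Y0.00

viewBox `0 0 343.16 136.90` with mm width/height → 1 unit = 1 mm. Flip: y_m = 136.90 − y_svg.

**Shape 1** — `<polyline>` open polyline, stroke `#008000` → cut (S792, F1039). Machine vertices: (127.79,42.57) → (289.78,114.80) → (101.61,36.90) → (65.30,95.02) → (63.05,45.47). Open path.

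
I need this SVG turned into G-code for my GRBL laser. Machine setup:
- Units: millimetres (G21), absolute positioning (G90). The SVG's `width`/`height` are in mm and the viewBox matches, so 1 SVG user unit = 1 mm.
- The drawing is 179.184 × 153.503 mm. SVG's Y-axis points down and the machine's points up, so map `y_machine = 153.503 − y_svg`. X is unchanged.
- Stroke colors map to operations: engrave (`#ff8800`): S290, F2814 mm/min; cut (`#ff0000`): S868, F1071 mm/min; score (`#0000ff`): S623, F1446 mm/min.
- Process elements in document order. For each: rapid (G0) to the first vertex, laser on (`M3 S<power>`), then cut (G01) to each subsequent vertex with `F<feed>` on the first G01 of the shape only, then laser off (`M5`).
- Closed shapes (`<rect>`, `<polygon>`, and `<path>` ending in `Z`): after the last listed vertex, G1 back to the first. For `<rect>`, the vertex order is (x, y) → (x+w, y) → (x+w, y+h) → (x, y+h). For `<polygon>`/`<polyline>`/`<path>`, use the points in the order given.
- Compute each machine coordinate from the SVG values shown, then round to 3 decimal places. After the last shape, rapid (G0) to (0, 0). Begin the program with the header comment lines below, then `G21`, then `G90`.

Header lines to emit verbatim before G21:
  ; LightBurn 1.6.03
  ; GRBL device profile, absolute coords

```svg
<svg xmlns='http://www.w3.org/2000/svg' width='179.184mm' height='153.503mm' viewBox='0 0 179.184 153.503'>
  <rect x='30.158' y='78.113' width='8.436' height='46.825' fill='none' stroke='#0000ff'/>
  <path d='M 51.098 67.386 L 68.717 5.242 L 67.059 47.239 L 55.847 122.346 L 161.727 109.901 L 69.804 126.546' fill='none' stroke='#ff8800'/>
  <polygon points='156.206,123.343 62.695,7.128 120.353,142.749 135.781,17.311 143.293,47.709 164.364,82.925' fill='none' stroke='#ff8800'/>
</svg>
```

; LightBurn 1.6.03
; GRBL device profile, absolute coords
G21
G90
G0 X30.158 Y75.390
M3 S623
G01 X38.594 Y75.390 F1446
G01 X38.594 Y28.565
G01 X30.158 Y28.565
G01 X30.158 Y75.390
M5
G0 X51.098 Y86.117
M3 S290
G01 X68.717 Y148.261 F2814
G01 X67.059 Y106.264
G01 X55.847 Y31.157
G01 X161.727 Y43.602
G01 X69.804 Y26.957
M5
G0 X156.206 Y30.160
M3 S290
G01 X62.695 Y146.375 F2814
G01 X120.353 Y10.754
G01 X135.781 Y136.192
G01 X143.293 Y105.794
G01 X164.364 Y70.578
G01 X156.206 Y30.160
M5
G0 X0.000 Y0.000

viewBox `0 0 179.184 153.503` with mm width/height → 1 unit = 1 mm. Flip: y_m = 153.503 − y_svg.

**Shape 1** — `<rect>` rectangle, stroke `#0000ff` → score (S623, F1446). Machine vertices: (30.158,75.390) → (38.594,75.390) → (38.594,28.565) → (30.158,28.565) → (30.158,75.390). Closed: final G1 returns to the first vertex.

**Shape 2** — `<path>` open polyline, stroke `#ff8800` → engrave (S290, F2814). Machine vertices: (51.098,86.117) → (68.717,148.261) → (67.059,106.264) → (55.847,31.157) → (161.727,43.602) → (69.804,26.957). Open path.

**Shape 3** — `<polygon>` closed polygon, stroke `#ff8800` → engrave (S290, F2814). Machine vertices: (156.206,30.160) → (62.695,146.375) → (120.353,10.754) → (135.781,136.192) → (143.293,105.794) → (164.364,70.578) → (156.206,30.160). Closed: final G1 returns to the first vertex.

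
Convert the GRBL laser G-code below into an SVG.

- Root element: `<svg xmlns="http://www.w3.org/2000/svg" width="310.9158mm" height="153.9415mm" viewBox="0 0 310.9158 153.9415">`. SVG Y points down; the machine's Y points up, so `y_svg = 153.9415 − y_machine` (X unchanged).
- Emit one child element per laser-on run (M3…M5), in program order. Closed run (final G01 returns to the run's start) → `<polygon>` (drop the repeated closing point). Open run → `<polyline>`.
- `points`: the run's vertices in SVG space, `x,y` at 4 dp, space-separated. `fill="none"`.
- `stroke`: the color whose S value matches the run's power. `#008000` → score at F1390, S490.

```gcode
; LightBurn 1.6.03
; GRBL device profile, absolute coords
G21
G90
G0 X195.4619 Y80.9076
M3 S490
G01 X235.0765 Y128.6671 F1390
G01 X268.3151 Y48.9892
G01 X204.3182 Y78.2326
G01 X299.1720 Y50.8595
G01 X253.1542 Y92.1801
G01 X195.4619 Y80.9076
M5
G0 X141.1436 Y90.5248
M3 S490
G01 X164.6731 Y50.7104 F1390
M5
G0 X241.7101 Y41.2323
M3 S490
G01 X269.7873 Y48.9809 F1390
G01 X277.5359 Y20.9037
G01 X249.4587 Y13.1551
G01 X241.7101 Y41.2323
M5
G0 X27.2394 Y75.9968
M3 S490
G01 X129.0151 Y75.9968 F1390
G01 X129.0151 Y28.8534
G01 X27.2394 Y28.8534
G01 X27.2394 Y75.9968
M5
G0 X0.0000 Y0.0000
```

<svg xmlns="http://www.w3.org/2000/svg" width="310.9158mm" height="153.9415mm" viewBox="0 0 310.9158 153.9415">
  <polygon points="195.4619,73.0339 235.0765,25.2744 268.3151,104.9523 204.3182,75.7089 299.1720,103.0820 253.1542,61.7614" fill="none" stroke="#008000"/>
  <polyline points="141.1436,63.4167 164.6731,103.2311" fill="none" stroke="#008000"/>
  <polygon points="241.7101,112.7092 269.7873,104.9606 277.5359,133.0378 249.4587,140.7864" fill="none" stroke="#008000"/>
  <polygon points="27.2394,77.9447 129.0151,77.9447 129.0151,125.0881 27.2394,125.0881" fill="none" stroke="#008000"/>
</svg>

Each laser-on run becomes one SVG element. Flip Y back into SVG space with y_svg = 153.9415 − y_machine. Every run uses S490, so all elements get stroke `#008000` (score).

Run 1: The run returns to its start, so emit a `<polygon>` with points (Y-flipped): 195.4619,73.0339 235.0765,25.2744 268.3151,104.9523 204.3182,75.7089 299.1720,103.0820 253.1542,61.7614.

Run 2: The run is open, so emit a `<polyline>` with points (Y-flipped): 141.1436,63.4167 164.6731,103.2311.

Run 3: The run returns to its start, so emit a `<polygon>` with points (Y-flipped): 241.7101,112.7092 269.7873,104.9606 277.5359,133.0378 249.4587,140.7864.

Run 4: The run returns to its start, so emit a `<polygon>` with points (Y-flipped): 27.2394,77.9447 129.0151,77.9447 129.0151,125.0881 27.2394,125.0881.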